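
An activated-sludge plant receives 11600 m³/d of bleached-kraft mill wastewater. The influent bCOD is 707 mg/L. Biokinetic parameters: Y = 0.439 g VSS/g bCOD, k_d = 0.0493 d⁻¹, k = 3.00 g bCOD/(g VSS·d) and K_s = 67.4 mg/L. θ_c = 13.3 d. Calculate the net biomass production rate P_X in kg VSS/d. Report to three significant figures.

P_X ≈ 2150 kg VSS/d

From the Monod/SRT balance for a CMAS, S = K_s·(1+k_d θ_c)/[θ_c·(Y k − k_d) − 1] = 67.4 × (1 + 0.0493 × 13.3) / [13.3 × (0.439 × 3.00 − 0.0493) − 1] = 111.6 / 15.86 = 7.036 mg/L.
The observed yield is Y_obs = Y/(1 + k_d·θ_c) = 0.439 / (1 + 0.0493 × 13.3) = 0.439 / 1.656 = 0.2651 g VSS per g bCOD removed.
ΔS = 707 − 7.04 = 700.0 mg/L, so the substrate removal rate is 11600 × 700.0/1000 = 8120 kg bCOD/d.
Net biomass production P_X = Y_obs × Q·(S₀ − S) = 0.2651 × 8120 = 2153 kg VSS/d.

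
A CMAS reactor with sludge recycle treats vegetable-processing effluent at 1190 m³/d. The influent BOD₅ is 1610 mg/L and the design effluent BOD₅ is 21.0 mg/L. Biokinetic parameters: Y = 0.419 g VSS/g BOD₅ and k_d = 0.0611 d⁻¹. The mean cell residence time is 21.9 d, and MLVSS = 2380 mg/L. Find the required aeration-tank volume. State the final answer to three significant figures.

From the SRT design equation V = Y Q (S₀−S) θ_c / [X (1 + k_d θ_c)] = 0.419 × 1190 × (1610 − 21.0) × 21.9 / [2380 × (1 + 0.0611 × 21.9)] = 1.74×10^7 / 5565 = 3118 m³.

V ≈ 3120 m³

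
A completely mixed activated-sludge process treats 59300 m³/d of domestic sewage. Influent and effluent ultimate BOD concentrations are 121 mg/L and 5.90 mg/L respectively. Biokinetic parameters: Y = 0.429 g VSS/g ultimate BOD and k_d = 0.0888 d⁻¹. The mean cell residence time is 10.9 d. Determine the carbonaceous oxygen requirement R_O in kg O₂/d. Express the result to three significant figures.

Correct the yield for decay: Y_obs = Y/(1 + k_d θ_c) = 0.429 / (1 + 0.0888 × 10.9) = 0.429 / 1.968 = 0.2180.
ΔS = 121 − 5.90 = 115.1 mg/L, so the substrate removal rate is 59300 × 115.1/1000 = 6825 kg ultimate BOD/d.
Biomass synthesised: P_X = Y_obs × 6825 = 1488 kg VSS/d.
Carbonaceous O₂ demand = substrate oxidised − cell-mass equivalent = 6825 − 1.42 × 1488 = 4713 kg O₂/d.

R_O ≈ 4710 kg O₂/d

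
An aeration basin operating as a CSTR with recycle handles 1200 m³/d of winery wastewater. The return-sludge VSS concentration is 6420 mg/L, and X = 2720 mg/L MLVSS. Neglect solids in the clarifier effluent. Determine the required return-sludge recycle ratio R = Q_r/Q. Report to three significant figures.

R ≈ 0.735

Solids balance on the clarifier gives (1+R)X = R·X_r, so R = X/(X_r − X) = 2720 / (6420 − 2720) = 0.7351.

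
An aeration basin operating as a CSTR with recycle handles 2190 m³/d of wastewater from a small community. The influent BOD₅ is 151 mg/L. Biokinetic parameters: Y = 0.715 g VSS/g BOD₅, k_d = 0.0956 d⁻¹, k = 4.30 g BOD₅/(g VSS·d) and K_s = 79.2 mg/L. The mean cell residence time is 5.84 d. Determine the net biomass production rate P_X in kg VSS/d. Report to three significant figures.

P_X ≈ 144 kg VSS/d

Effluent substrate depends only on kinetics and SRT: S = K_s(1 + k_d θ_c) / [θ_c(Yk − k_d) − 1] = 79.2 × (1 + 0.0956 × 5.84) / [5.84 × (0.715 × 4.30 − 0.0956) − 1] = 123.4 / 16.40 = 7.527 mg/L.
The observed yield is Y_obs = Y/(1 + k_d·θ_c) = 0.715 / (1 + 0.0956 × 5.84) = 0.715 / 1.558 = 0.4588 g VSS per g BOD₅ removed.
Substrate removed = Q·(S₀ − S) = 2190 m³/d × (151 − 7.53) g/m³ = 3.14×10^5 g/d = 314.2 kg/d.
Biomass produced: P_X = Y_obs·Q·ΔS = 0.4588 × 314.2 ≈ 144.2 kg VSS/d.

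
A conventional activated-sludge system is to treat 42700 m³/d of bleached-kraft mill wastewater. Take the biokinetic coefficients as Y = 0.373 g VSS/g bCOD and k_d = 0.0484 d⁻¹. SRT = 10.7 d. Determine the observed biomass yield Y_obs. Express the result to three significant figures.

The observed yield is Y_obs = Y/(1 + k_d·θ_c) = 0.373 / (1 + 0.0484 × 10.7) = 0.373 / 1.518 = 0.2457 g VSS per g bCOD removed.

Y_obs ≈ 0.246 g VSS/g bCOD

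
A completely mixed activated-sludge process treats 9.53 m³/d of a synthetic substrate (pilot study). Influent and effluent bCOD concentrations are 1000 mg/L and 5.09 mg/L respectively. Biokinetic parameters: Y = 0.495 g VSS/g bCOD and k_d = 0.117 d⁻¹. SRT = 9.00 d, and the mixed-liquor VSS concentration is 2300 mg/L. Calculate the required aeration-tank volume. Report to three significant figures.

Rearranging the biomass balance for a CMAS with decay, V = Y·Q·ΔS·θ_c / [X·(1+k_d θ_c)] = 0.495 × 9.53 × (1000 − 5.09) × 9.00 / [2300 × (1 + 0.117 × 9.00)] = 4.22×10^4 / 4722 = 8.946 m³.

V ≈ 8.95 m³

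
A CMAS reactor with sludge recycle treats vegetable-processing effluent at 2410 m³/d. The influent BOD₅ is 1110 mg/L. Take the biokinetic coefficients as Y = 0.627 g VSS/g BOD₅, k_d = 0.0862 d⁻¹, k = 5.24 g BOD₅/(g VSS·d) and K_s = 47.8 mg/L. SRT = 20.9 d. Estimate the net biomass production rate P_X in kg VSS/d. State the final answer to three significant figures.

P_X ≈ 598 kg VSS/d

From the Monod/SRT balance for a CMAS, S = K_s·(1+k_d θ_c)/[θ_c·(Y k − k_d) − 1] = 47.8 × (1 + 0.0862 × 20.9) / [20.9 × (0.627 × 5.24 − 0.0862) − 1] = 133.9 / 65.86 = 2.033 mg/L.
Observed yield with endogenous decay: Y_obs = Y / (1 + k_d·θ_c) = 0.627 / (1 + 0.0862 × 20.9) = 0.627 / 2.802 = 0.2238 g VSS/g BOD₅.
ΔS = 1110 − 2.03 = 1108 mg/L, so the substrate removal rate is 2410 × 1108/1000 = 2670 kg BOD₅/d.
Net biomass production P_X = Y_obs × Q·(S₀ − S) = 0.2238 × 2670 = 597.6 kg VSS/d.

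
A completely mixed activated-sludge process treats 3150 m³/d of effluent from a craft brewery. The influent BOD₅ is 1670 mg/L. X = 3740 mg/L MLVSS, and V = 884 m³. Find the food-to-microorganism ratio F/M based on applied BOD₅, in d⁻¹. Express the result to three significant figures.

F/M ≈ 1.59 d⁻¹

F/M = Q·S₀ / (V·X) = 3150 × 1670 / (884.0 × 3740) = 1.591 g BOD₅·(g VSS·d)⁻¹.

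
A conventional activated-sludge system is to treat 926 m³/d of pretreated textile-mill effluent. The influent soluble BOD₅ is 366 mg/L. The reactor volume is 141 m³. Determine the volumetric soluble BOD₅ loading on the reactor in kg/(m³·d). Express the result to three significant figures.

L_v ≈ 2.40 kg soluble BOD₅/(m³·d)

L_v = Q S₀ / V = 926 × 366 × 10⁻³ / 141.0 = 2.404 kg/(m³·d).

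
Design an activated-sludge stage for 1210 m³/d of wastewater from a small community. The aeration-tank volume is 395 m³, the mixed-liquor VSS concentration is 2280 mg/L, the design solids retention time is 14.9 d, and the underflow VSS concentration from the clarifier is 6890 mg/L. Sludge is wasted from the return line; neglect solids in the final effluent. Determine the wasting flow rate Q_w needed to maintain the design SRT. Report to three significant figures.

Q_w ≈ 8.77 m³/d

Q_w = (V·X)/(θ_c X_r) = 395.0 × 2280 / (14.9 × 6890) = 8.773 m³/d.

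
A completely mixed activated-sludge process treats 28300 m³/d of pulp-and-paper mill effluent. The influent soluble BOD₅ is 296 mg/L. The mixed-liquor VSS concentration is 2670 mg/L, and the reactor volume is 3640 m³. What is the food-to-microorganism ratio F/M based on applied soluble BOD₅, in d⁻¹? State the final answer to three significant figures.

F/M ≈ 0.862 d⁻¹

F/M = applied load / biomass = Q·S₀/(V·X) = 28300 × 296 / (3640 × 2670) = 0.8619 d⁻¹.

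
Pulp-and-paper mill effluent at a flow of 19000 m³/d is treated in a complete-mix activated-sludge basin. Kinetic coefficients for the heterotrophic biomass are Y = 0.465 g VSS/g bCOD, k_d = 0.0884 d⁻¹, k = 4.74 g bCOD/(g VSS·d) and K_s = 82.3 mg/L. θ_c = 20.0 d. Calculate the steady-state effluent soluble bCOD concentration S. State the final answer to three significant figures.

S ≈ 5.51 mg/L

Effluent substrate depends only on kinetics and SRT: S = K_s(1 + k_d θ_c) / [θ_c(Yk − k_d) − 1] = 82.3 × (1 + 0.0884 × 20.0) / [20.0 × (0.465 × 4.74 − 0.0884) − 1] = 227.8 / 41.31 = 5.514 mg/L.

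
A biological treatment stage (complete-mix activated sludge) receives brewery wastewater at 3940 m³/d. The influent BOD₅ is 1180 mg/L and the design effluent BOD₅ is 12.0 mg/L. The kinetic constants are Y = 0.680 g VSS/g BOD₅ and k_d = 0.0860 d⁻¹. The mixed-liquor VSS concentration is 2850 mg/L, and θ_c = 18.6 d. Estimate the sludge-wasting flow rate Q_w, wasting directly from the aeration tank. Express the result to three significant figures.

Q_w ≈ 422 m³/d

Steady-state biomass mass balance: V·X·(1 + k_d·θ_c) = Y·Q·(S₀ − S)·θ_c, so V = 0.680 × 3940 × (1180 − 12.0) × 18.6 / [2850 × (1 + 0.0860 × 18.6)] = 5.82×10^7 / 7409 = 7856 m³.
With mixed-liquor wasting, θ_c = V/Q_w, so Q_w = V/θ_c = 7856/18.6 = 422.4 m³/d.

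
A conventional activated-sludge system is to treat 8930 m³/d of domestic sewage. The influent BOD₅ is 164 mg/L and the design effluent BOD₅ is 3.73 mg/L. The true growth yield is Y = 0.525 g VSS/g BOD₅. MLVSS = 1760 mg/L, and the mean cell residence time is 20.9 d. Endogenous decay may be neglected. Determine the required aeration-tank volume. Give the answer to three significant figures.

V ≈ 8920 m³

With k_d = 0 the design equation reduces to V = Y Q (S₀−S) θ_c / X = 0.525 × 8930 × (164 − 3.73) × 20.9 / 1760 = 8923 m³.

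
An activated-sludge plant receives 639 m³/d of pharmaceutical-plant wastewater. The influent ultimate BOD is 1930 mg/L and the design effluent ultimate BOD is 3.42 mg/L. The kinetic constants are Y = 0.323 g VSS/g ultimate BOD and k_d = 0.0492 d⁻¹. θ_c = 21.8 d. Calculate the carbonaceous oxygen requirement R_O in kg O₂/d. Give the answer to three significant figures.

R_O ≈ 959 kg O₂/d

Observed yield with endogenous decay: Y_obs = Y / (1 + k_d·θ_c) = 0.323 / (1 + 0.0492 × 21.8) = 0.323 / 2.073 = 0.1558 g VSS/g ultimate BOD.
Mass of ultimate BOD removed per day: Q(S₀ − S) = 639 × 1927 g/m³ = 1231 kg/d.
Net sludge production P_X = 0.1558 × 1231 = 191.9 kg VSS/d.
Carbonaceous O₂ demand = substrate oxidised − cell-mass equivalent = 1231 − 1.42 × 191.9 = 958.6 kg O₂/d.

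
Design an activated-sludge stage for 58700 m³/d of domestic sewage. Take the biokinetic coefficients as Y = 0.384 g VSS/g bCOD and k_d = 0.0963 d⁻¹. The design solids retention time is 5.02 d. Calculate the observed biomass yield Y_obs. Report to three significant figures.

Y_obs ≈ 0.259 g VSS/g bCOD

Observed yield with endogenous decay: Y_obs = Y / (1 + k_d·θ_c) = 0.384 / (1 + 0.0963 × 5.02) = 0.384 / 1.483 = 0.2589 g VSS/g bCOD.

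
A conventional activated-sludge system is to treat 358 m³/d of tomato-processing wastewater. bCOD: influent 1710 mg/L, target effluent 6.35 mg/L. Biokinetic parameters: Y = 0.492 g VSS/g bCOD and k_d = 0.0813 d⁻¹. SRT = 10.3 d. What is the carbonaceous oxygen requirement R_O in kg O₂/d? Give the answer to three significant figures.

R_O ≈ 378 kg O₂/d

Correct the yield for decay: Y_obs = Y/(1 + k_d θ_c) = 0.492 / (1 + 0.0813 × 10.3) = 0.492 / 1.837 = 0.2678.
Substrate removed = Q·(S₀ − S) = 358 m³/d × (1710 − 6.35) g/m³ = 6.1×10^5 g/d = 609.9 kg/d.
Biomass synthesised: P_X = Y_obs × 609.9 = 163.3 kg VSS/d.
R_O = Q·(S₀ − S) − 1.42·P_X = 609.9 − 1.42 × 163.3 = 378.0 kg O₂/d.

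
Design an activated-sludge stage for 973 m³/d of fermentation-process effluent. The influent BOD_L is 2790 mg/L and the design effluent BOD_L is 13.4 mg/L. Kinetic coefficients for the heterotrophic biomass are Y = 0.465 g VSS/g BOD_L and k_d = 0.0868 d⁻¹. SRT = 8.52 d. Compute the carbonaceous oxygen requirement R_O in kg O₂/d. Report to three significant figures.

R_O ≈ 1680 kg O₂/d

The observed yield is Y_obs = Y/(1 + k_d·θ_c) = 0.465 / (1 + 0.0868 × 8.52) = 0.465 / 1.740 = 0.2673 g VSS per g BOD_L removed.
Substrate removed = Q·(S₀ − S) = 973 m³/d × (2790 − 13.4) g/m³ = 2.7×10^6 g/d = 2702 kg/d.
Net sludge production P_X = 0.2673 × 2702 = 722.2 kg VSS/d.
R_O = Q·(S₀ − S) − 1.42·P_X = 2702 − 1.42 × 722.2 = 1676 kg O₂/d.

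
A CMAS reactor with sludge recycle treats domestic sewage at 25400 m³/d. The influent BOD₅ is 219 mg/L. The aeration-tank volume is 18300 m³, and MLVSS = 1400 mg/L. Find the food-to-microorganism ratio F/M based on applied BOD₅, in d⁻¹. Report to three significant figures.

F/M ≈ 0.217 d⁻¹

Food-to-microorganism ratio F/M = Q S₀ / (V X) = 25400 × 219 / (18300 × 1400) = 0.2171 d⁻¹.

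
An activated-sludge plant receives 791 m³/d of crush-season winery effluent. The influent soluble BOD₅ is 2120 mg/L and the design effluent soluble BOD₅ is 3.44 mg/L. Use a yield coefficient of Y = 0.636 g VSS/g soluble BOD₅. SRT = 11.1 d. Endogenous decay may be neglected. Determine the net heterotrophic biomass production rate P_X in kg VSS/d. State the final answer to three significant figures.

With endogenous decay neglected, the observed yield equals the true yield: Y_obs = Y = 0.636 g VSS/g soluble BOD₅.
Substrate removed = Q·(S₀ − S) = 791 m³/d × (2120 − 3.44) g/m³ = 1.67×10^6 g/d = 1674 kg/d.
Net biomass production P_X = Y_obs × Q·(S₀ − S) = 0.6360 × 1674 = 1065 kg VSS/d.

P_X ≈ 1060 kg VSS/d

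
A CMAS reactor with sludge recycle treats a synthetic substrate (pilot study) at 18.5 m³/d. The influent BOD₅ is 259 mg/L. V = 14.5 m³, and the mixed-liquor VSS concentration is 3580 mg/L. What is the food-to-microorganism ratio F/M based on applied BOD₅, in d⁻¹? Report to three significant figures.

F/M = Q·S₀ / (V·X) = 18.5 × 259 / (14.50 × 3580) = 0.09230 g BOD₅·(g VSS·d)⁻¹.

F/M ≈ 0.0923 d⁻¹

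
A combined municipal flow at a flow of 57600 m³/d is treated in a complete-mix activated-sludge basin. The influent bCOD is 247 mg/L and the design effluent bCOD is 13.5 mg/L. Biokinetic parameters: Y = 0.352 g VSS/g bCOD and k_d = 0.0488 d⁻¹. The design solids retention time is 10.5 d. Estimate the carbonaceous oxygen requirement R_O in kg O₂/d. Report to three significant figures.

Y_obs = Y / (1 + k_d θ_c) = 0.352 / (1 + 0.0488 × 10.5) = 0.352 / 1.512 = 0.2327.
Mass of bCOD removed per day: Q(S₀ − S) = 57600 × 233.5 g/m³ = 13450 kg/d.
Net sludge production P_X = 0.2327 × 13450 = 3130 kg VSS/d.
Carbonaceous O₂ demand = substrate oxidised − cell-mass equivalent = 13450 − 1.42 × 3130 = 9005 kg O₂/d.

R_O ≈ 9000 kg O₂/d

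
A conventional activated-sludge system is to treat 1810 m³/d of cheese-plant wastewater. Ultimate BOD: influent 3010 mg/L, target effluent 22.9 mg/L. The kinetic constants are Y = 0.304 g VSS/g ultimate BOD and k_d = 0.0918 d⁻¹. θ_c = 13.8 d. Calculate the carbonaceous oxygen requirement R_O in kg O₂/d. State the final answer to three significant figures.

The observed yield is Y_obs = Y/(1 + k_d·θ_c) = 0.304 / (1 + 0.0918 × 13.8) = 0.304 / 2.267 = 0.1341 g VSS per g ultimate BOD removed.
Q·(S₀ − S) = 1810 × (3010 − 22.9) × 10⁻³ = 5407 kg/d removed.
P_X = Y_obs·Q·(S₀ − S) = 0.1341 × 5407 = 725.1 kg VSS/d.
R_O = Q·(S₀ − S) − 1.42·P_X = 5407 − 1.42 × 725.1 = 4377 kg O₂/d.

R_O ≈ 4380 kg O₂/d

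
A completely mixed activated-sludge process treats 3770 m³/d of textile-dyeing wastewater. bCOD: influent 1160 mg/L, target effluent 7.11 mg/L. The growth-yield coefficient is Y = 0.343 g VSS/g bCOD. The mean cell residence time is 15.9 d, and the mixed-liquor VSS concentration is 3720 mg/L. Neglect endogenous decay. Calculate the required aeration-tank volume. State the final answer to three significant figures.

Biomass mass balance (decay neglected): V·X = Y·Q·(S₀ − S)·θ_c, so V = 0.343 × 3770 × (1160 − 7.11) × 15.9 / 3720 = 6372 m³.

V ≈ 6370 m³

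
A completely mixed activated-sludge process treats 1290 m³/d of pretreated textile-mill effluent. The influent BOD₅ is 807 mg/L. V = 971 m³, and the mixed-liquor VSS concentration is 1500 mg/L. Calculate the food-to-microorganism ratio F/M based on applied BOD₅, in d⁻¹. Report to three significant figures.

F/M ≈ 0.715 d⁻¹

F/M = applied load / biomass = Q·S₀/(V·X) = 1290 × 807 / (971.0 × 1500) = 0.7147 d⁻¹.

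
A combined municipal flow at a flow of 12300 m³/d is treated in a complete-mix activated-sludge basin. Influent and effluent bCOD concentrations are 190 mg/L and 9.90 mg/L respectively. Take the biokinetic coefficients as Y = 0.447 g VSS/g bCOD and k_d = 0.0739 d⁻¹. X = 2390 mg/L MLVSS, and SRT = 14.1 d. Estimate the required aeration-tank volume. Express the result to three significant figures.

V ≈ 2860 m³

Rearranging the biomass balance for a CMAS with decay, V = Y·Q·ΔS·θ_c / [X·(1+k_d θ_c)] = 0.447 × 12300 × (190 − 9.90) × 14.1 / [2390 × (1 + 0.0739 × 14.1)] = 1.4×10^7 / 4880 = 2861 m³.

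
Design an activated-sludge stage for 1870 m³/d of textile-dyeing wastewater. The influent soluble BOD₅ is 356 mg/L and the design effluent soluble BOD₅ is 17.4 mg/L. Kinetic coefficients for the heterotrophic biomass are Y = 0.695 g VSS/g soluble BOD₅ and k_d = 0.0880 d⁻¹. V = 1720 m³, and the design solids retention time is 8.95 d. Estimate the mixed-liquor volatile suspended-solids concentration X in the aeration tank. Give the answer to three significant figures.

X ≈ 1280 mg/L

From V·X·(1 + k_d·θ_c) = Y·Q·(S₀ − S)·θ_c: X = 0.695 × 1870 × (356 − 17.4) × 8.95 / [1720 × (1 + 0.0880 × 8.95)] = 1281 mg/L.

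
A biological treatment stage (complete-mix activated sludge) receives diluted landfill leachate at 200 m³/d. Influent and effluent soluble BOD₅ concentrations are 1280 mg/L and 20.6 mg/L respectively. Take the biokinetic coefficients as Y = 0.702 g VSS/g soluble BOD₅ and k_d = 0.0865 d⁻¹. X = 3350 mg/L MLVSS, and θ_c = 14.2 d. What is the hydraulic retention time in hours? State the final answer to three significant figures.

τ ≈ 40.4 h

Steady-state biomass mass balance: V·X·(1 + k_d·θ_c) = Y·Q·(S₀ − S)·θ_c, so V = 0.702 × 200 × (1280 − 20.6) × 14.2 / [3350 × (1 + 0.0865 × 14.2)] = 2.51×10^6 / 7465 = 336.4 m³.
τ = V/Q = 336.4/200 = 1.682 d, or 40.36 h.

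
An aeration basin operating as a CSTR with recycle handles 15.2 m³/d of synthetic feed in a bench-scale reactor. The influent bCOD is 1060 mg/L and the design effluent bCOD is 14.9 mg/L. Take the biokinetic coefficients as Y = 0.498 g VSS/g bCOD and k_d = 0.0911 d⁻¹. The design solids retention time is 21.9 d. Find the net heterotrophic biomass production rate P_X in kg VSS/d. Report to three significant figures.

P_X ≈ 2.64 kg VSS/d

Y_obs = Y / (1 + k_d θ_c) = 0.498 / (1 + 0.0911 × 21.9) = 0.498 / 2.995 = 0.1663.
Substrate removed = Q·(S₀ − S) = 15.2 m³/d × (1060 − 14.9) g/m³ = 1.59×10^4 g/d = 15.89 kg/d.
Biomass produced: P_X = Y_obs·Q·ΔS = 0.1663 × 15.89 ≈ 2.641 kg VSS/d.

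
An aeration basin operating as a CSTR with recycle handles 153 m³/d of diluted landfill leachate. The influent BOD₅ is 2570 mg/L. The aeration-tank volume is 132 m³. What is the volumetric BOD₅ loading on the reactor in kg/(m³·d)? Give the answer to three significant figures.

L_v ≈ 2.98 kg BOD₅/(m³·d)

Volumetric loading L_v = Q·S₀ / V = 153 × 2570 g/m³ / 132.0 m³ = 2979 g/(m³·d) = 2.979 kg BOD₅/(m³·d).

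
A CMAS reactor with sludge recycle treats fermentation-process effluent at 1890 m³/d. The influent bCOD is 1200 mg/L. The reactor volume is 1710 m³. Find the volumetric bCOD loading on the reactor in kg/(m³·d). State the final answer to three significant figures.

L_v ≈ 1.33 kg bCOD/(m³·d)

Applied bCOD load per unit volume = Q·S₀/V = (1890 × 1200/1000)/1710 = 1.326 kg bCOD·m⁻³·d⁻¹.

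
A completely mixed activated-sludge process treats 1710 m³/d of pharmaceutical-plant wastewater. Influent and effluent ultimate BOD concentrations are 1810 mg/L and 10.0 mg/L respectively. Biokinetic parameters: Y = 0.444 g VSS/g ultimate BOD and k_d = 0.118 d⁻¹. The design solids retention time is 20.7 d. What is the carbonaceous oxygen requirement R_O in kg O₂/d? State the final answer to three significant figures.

Observed yield with endogenous decay: Y_obs = Y / (1 + k_d·θ_c) = 0.444 / (1 + 0.118 × 20.7) = 0.444 / 3.443 = 0.1290 g VSS/g ultimate BOD.
Substrate removed = Q·(S₀ − S) = 1710 m³/d × (1810 − 10.0) g/m³ = 3.08×10^6 g/d = 3078 kg/d.
Net sludge production P_X = 0.1290 × 3078 = 397.0 kg VSS/d.
Carbonaceous O₂ demand = substrate oxidised − cell-mass equivalent = 3078 − 1.42 × 397.0 = 2514 kg O₂/d.

R_O ≈ 2510 kg O₂/d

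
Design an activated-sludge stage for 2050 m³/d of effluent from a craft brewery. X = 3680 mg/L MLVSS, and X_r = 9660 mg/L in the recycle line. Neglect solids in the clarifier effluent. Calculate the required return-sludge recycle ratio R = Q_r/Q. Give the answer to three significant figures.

Mass balance around the secondary clarifier (neglecting effluent solids): R = X / (X_r − X) = 3680 / (9660 − 3680) = 0.6154.

R ≈ 0.615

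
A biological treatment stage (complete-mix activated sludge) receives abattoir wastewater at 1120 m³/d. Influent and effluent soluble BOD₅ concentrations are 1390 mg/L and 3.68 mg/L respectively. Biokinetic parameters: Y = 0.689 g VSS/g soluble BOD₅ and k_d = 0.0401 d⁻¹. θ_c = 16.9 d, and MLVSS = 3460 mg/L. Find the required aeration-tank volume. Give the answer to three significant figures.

Rearranging the biomass balance for a CMAS with decay, V = Y·Q·ΔS·θ_c / [X·(1+k_d θ_c)] = 0.689 × 1120 × (1390 − 3.68) × 16.9 / [3460 × (1 + 0.0401 × 16.9)] = 1.81×10^7 / 5805 = 3115 m³.

V ≈ 3110 m³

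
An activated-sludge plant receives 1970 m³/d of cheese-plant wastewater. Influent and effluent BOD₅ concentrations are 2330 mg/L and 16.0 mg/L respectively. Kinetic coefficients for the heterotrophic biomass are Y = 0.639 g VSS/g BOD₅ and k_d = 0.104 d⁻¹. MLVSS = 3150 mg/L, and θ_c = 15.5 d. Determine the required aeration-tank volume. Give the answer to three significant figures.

Rearranging the biomass balance for a CMAS with decay, V = Y·Q·ΔS·θ_c / [X·(1+k_d θ_c)] = 0.639 × 1970 × (2330 − 16.0) × 15.5 / [3150 × (1 + 0.104 × 15.5)] = 4.52×10^7 / 8228 = 5488 m³.

V ≈ 5490 m³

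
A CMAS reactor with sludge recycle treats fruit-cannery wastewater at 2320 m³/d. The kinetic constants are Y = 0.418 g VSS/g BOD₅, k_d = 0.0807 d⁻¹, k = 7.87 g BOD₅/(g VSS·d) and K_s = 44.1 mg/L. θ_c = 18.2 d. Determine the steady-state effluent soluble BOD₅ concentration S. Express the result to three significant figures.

For a completely mixed reactor with recycle the Lawrence–McCarty relation gives S = K_s·(1 + k_d·θ_c) / [θ_c·(Y·k − k_d) − 1] = 44.1 × (1 + 0.0807 × 18.2) / [18.2 × (0.418 × 7.87 − 0.0807) − 1] = 108.9 / 57.40 = 1.897 mg/L.

S ≈ 1.90 mg/L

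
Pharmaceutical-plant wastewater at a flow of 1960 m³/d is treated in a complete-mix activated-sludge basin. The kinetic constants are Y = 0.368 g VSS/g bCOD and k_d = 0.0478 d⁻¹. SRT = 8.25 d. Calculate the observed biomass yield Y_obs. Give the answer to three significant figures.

Y_obs ≈ 0.264 g VSS/g bCOD

Observed yield with endogenous decay: Y_obs = Y / (1 + k_d·θ_c) = 0.368 / (1 + 0.0478 × 8.25) = 0.368 / 1.394 = 0.2639 g VSS/g bCOD.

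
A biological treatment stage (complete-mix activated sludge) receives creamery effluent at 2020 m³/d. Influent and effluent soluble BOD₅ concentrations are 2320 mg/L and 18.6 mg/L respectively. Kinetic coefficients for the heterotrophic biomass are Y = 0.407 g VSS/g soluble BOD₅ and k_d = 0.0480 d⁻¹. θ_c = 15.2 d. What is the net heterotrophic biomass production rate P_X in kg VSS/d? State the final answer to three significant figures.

P_X ≈ 1090 kg VSS/d

Observed yield with endogenous decay: Y_obs = Y / (1 + k_d·θ_c) = 0.407 / (1 + 0.0480 × 15.2) = 0.407 / 1.730 = 0.2353 g VSS/g soluble BOD₅.
ΔS = 2320 − 18.6 = 2301 mg/L, so the substrate removal rate is 2020 × 2301/1000 = 4649 kg soluble BOD₅/d.
P_X = Y_obs · Q(S₀ − S) = 0.2353 × 4649 = 1094 kg VSS/d.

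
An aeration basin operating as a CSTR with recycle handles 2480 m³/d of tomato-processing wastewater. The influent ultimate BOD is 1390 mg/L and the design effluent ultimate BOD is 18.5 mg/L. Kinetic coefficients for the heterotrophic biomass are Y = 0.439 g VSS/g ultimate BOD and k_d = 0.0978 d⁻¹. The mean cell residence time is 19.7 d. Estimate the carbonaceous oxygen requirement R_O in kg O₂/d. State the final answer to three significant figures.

Observed yield with endogenous decay: Y_obs = Y / (1 + k_d·θ_c) = 0.439 / (1 + 0.0978 × 19.7) = 0.439 / 2.927 = 0.1500 g VSS/g ultimate BOD.
ΔS = 1390 − 18.5 = 1372 mg/L, so the substrate removal rate is 2480 × 1372/1000 = 3401 kg ultimate BOD/d.
Biomass synthesised: P_X = Y_obs × 3401 = 510.2 kg VSS/d.
Carbonaceous O₂ demand = substrate oxidised − cell-mass equivalent = 3401 − 1.42 × 510.2 = 2677 kg O₂/d.

R_O ≈ 2680 kg O₂/d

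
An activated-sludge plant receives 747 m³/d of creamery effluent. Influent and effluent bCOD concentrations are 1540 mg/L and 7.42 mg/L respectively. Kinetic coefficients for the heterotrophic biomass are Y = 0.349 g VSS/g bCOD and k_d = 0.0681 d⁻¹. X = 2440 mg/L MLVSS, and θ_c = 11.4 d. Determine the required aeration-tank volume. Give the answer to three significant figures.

V ≈ 1050 m³

From the SRT design equation V = Y Q (S₀−S) θ_c / [X (1 + k_d θ_c)] = 0.349 × 747 × (1540 − 7.42) × 11.4 / [2440 × (1 + 0.0681 × 11.4)] = 4.55×10^6 / 4334 = 1051 m³.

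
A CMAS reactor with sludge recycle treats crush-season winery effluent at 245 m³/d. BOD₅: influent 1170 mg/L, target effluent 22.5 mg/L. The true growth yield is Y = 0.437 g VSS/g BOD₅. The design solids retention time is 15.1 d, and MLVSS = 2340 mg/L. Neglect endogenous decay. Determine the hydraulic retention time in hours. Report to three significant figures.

Biomass mass balance (decay neglected): V·X = Y·Q·(S₀ − S)·θ_c, so V = 0.437 × 245 × (1170 − 22.5) × 15.1 / 2340 = 792.8 m³.
τ = V/Q = 792.8/245 = 3.236 d, or 77.66 h.

τ ≈ 77.7 h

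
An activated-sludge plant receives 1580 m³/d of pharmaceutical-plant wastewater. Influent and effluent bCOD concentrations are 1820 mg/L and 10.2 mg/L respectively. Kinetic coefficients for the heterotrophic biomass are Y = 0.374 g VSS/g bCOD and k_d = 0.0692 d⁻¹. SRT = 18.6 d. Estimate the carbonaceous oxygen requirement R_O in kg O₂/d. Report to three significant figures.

R_O ≈ 2200 kg O₂/d

Observed yield with endogenous decay: Y_obs = Y / (1 + k_d·θ_c) = 0.374 / (1 + 0.0692 × 18.6) = 0.374 / 2.287 = 0.1635 g VSS/g bCOD.
Substrate removed = Q·(S₀ − S) = 1580 m³/d × (1820 − 10.2) g/m³ = 2.86×10^6 g/d = 2859 kg/d.
P_X = Y_obs·Q·(S₀ − S) = 0.1635 × 2859 = 467.6 kg VSS/d.
Carbonaceous O₂ demand = substrate oxidised − cell-mass equivalent = 2859 − 1.42 × 467.6 = 2195 kg O₂/d.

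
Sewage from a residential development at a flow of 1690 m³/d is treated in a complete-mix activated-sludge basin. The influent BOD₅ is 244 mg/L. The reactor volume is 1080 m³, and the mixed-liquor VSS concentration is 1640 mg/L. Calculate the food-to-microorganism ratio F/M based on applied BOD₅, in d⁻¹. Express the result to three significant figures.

F/M ≈ 0.233 d⁻¹

Food-to-microorganism ratio F/M = Q S₀ / (V X) = 1690 × 244 / (1080 × 1640) = 0.2328 d⁻¹.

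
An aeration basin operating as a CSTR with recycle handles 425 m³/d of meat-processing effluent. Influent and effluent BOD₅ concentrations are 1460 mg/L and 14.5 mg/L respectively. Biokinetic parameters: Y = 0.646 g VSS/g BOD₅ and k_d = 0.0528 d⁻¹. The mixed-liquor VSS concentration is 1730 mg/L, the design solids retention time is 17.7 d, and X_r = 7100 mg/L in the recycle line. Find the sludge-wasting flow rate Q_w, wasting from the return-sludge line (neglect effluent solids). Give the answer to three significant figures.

Q_w ≈ 28.9 m³/d

Steady-state biomass mass balance: V·X·(1 + k_d·θ_c) = Y·Q·(S₀ − S)·θ_c, so V = 0.646 × 425 × (1460 − 14.5) × 17.7 / [1730 × (1 + 0.0528 × 17.7)] = 7.02×10^6 / 3347 = 2099 m³.
Wasting from the return line (neglecting effluent solids): Q_w = V·X / (θ_c·X_r) = 2099 × 1730 / (17.7 × 7100) = 28.89 m³/d.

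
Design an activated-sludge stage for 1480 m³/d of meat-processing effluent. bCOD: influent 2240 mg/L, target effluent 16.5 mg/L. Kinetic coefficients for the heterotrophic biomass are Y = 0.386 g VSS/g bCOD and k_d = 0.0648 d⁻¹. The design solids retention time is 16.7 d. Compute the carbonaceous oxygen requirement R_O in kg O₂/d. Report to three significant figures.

Correct the yield for decay: Y_obs = Y/(1 + k_d θ_c) = 0.386 / (1 + 0.0648 × 16.7) = 0.386 / 2.082 = 0.1854.
Q·(S₀ − S) = 1480 × (2240 − 16.5) × 10⁻³ = 3291 kg/d removed.
Net sludge production P_X = 0.1854 × 3291 = 610.1 kg VSS/d.
R_O = Q·(S₀ − S) − 1.42·P_X = 3291 − 1.42 × 610.1 = 2424 kg O₂/d.

R_O ≈ 2420 kg O₂/d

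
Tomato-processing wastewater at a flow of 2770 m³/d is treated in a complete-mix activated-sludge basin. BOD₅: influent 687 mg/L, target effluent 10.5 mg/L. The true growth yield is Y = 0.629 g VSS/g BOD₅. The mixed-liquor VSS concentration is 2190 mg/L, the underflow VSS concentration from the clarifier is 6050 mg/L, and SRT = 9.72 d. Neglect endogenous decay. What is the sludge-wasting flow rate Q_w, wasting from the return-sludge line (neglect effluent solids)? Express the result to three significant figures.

Q_w ≈ 195 m³/d

Biomass mass balance (decay neglected): V·X = Y·Q·(S₀ − S)·θ_c, so V = 0.629 × 2770 × (687 − 10.5) × 9.72 / 2190 = 5231 m³.
θ_c = V·X/(Q_w·X_r) when wasting from the recycle, so Q_w = V·X/(θ_c·X_r) = 5231 × 2190 / (9.72 × 6050) = 194.8 m³/d.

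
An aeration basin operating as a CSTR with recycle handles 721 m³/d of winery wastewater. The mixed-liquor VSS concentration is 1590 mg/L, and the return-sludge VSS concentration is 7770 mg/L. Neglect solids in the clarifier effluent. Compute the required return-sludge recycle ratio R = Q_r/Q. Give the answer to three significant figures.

R ≈ 0.257

Mass balance around the secondary clarifier (neglecting effluent solids): R = X / (X_r − X) = 1590 / (7770 − 1590) = 0.2573.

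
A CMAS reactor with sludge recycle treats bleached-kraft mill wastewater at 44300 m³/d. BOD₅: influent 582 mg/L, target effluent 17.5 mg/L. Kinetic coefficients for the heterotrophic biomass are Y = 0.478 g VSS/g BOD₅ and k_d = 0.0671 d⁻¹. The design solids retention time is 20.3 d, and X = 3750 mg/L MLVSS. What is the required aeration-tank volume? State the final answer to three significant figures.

V ≈ 27400 m³

From the SRT design equation V = Y Q (S₀−S) θ_c / [X (1 + k_d θ_c)] = 0.478 × 44300 × (582 − 17.5) × 20.3 / [3750 × (1 + 0.0671 × 20.3)] = 2.43×10^8 / 8858 = 27394 m³.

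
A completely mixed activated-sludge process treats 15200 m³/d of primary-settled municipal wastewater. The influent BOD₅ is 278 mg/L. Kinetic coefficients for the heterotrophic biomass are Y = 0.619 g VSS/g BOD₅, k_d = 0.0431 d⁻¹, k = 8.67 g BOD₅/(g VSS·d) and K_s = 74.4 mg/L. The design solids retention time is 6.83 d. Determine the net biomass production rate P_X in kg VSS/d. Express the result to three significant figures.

P_X ≈ 2000 kg VSS/d

Effluent substrate depends only on kinetics and SRT: S = K_s(1 + k_d θ_c) / [θ_c(Yk − k_d) − 1] = 74.4 × (1 + 0.0431 × 6.83) / [6.83 × (0.619 × 8.67 − 0.0431) − 1] = 96.30 / 35.36 = 2.723 mg/L.
The observed yield is Y_obs = Y/(1 + k_d·θ_c) = 0.619 / (1 + 0.0431 × 6.83) = 0.619 / 1.294 = 0.4782 g VSS per g BOD₅ removed.
Mass of BOD₅ removed per day: Q(S₀ − S) = 15200 × 275.3 g/m³ = 4184 kg/d.
Net biomass production P_X = Y_obs × Q·(S₀ − S) = 0.4782 × 4184 = 2001 kg VSS/d.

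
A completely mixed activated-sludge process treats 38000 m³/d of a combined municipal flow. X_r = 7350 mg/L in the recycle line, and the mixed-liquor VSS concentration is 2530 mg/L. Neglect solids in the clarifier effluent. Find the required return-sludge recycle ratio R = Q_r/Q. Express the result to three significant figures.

R ≈ 0.525

R = Q_r/Q = X/(X_r − X) = 2530 / (7350 − 2530) = 0.5249.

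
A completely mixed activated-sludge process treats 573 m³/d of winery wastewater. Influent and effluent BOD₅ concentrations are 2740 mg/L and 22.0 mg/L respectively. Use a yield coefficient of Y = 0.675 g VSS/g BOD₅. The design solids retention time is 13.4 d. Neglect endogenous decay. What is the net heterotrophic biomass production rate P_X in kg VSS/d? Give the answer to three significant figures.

Since k_d ≈ 0, Y_obs = Y = 0.675 g VSS/g BOD₅.
Substrate removed = Q·(S₀ − S) = 573 m³/d × (2740 − 22.0) g/m³ = 1.56×10^6 g/d = 1557 kg/d.
Net biomass production P_X = Y_obs × Q·(S₀ − S) = 0.6750 × 1557 = 1051 kg VSS/d.

P_X ≈ 1050 kg VSS/d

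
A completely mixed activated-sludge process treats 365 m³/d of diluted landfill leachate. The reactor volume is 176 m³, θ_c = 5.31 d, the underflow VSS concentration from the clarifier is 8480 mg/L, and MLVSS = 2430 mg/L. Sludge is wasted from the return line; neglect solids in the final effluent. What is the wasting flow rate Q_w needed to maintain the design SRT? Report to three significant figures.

Q_w ≈ 9.50 m³/d

θ_c = V·X/(Q_w·X_r) when wasting from the recycle, so Q_w = V·X/(θ_c·X_r) = 176.0 × 2430 / (5.31 × 8480) = 9.498 m³/d.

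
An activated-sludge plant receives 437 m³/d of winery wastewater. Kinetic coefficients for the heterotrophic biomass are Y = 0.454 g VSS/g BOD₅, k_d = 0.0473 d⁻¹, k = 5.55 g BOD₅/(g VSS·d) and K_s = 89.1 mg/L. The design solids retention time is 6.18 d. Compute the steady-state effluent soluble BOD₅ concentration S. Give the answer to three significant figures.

S ≈ 8.06 mg/L

Effluent substrate depends only on kinetics and SRT: S = K_s(1 + k_d θ_c) / [θ_c(Yk − k_d) − 1] = 89.1 × (1 + 0.0473 × 6.18) / [6.18 × (0.454 × 5.55 − 0.0473) − 1] = 115.1 / 14.28 = 8.064 mg/L.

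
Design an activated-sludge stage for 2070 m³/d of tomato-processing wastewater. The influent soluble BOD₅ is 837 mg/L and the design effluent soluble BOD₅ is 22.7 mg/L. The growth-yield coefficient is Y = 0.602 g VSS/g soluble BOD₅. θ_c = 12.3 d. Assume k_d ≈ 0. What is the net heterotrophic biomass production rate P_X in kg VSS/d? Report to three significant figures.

Since k_d ≈ 0, Y_obs = Y = 0.602 g VSS/g soluble BOD₅.
Mass of soluble BOD₅ removed per day: Q(S₀ − S) = 2070 × 814.3 g/m³ = 1686 kg/d.
Biomass produced: P_X = Y_obs·Q·ΔS = 0.6020 × 1686 ≈ 1015 kg VSS/d.

P_X ≈ 1010 kg VSS/d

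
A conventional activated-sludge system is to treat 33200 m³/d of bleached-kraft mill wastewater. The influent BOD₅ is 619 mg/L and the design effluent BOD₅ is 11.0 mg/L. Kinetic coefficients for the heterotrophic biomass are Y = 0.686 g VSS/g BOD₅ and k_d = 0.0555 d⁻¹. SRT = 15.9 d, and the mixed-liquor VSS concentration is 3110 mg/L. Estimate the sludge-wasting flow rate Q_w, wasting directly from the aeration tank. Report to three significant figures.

Q_w ≈ 2370 m³/d

Steady-state biomass mass balance: V·X·(1 + k_d·θ_c) = Y·Q·(S₀ − S)·θ_c, so V = 0.686 × 33200 × (619 − 11.0) × 15.9 / [3110 × (1 + 0.0555 × 15.9)] = 2.2×10^8 / 5854 = 37608 m³.
With mixed-liquor wasting, θ_c = V/Q_w, so Q_w = V/θ_c = 37608/15.9 = 2365 m³/d.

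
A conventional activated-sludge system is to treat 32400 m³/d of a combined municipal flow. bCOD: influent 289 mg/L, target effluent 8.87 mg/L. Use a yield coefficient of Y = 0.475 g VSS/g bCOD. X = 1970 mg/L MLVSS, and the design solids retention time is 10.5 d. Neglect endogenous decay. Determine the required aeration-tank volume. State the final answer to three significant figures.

V ≈ 23000 m³

With k_d = 0 the design equation reduces to V = Y Q (S₀−S) θ_c / X = 0.475 × 32400 × (289 − 8.87) × 10.5 / 1970 = 22978 m³.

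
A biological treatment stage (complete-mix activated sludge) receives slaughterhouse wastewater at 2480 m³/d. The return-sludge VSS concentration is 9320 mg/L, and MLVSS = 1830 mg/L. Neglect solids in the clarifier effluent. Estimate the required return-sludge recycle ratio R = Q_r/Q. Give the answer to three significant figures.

R = Q_r/Q = X/(X_r − X) = 1830 / (9320 − 1830) = 0.2443.

R ≈ 0.244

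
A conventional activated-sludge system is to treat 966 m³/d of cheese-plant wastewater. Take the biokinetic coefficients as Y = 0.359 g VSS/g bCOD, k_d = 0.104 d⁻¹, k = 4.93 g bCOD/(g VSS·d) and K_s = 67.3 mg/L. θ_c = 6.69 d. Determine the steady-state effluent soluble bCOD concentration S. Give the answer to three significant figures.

S ≈ 11.2 mg/L

From the Monod/SRT balance for a CMAS, S = K_s·(1+k_d θ_c)/[θ_c·(Y k − k_d) − 1] = 67.3 × (1 + 0.104 × 6.69) / [6.69 × (0.359 × 4.93 − 0.104) − 1] = 114.1 / 10.14 = 11.25 mg/L.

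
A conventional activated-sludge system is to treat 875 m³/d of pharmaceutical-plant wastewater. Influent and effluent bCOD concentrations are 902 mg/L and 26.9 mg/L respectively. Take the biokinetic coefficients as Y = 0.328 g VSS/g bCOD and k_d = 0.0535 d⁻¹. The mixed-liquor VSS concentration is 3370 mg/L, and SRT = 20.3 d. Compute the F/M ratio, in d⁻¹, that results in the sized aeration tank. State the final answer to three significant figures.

F/M ≈ 0.323 d⁻¹

From the SRT design equation V = Y Q (S₀−S) θ_c / [X (1 + k_d θ_c)] = 0.328 × 875 × (902 − 26.9) × 20.3 / [3370 × (1 + 0.0535 × 20.3)] = 5.1×10^6 / 7030 = 725.2 m³.
F/M = applied load / biomass = Q·S₀/(V·X) = 875 × 902 / (725.2 × 3370) = 0.3229 d⁻¹.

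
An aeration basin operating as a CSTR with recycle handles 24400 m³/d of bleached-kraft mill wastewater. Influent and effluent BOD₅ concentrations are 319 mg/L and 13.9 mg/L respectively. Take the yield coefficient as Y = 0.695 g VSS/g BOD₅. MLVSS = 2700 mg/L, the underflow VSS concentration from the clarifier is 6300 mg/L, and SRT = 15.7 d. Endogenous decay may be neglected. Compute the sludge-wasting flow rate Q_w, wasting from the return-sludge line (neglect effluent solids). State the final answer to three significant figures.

Q_w ≈ 821 m³/d

Biomass mass balance (decay neglected): V·X = Y·Q·(S₀ − S)·θ_c, so V = 0.695 × 24400 × (319 − 13.9) × 15.7 / 2700 = 30085 m³.
θ_c = V·X/(Q_w·X_r) when wasting from the recycle, so Q_w = V·X/(θ_c·X_r) = 30085 × 2700 / (15.7 × 6300) = 821.3 m³/d.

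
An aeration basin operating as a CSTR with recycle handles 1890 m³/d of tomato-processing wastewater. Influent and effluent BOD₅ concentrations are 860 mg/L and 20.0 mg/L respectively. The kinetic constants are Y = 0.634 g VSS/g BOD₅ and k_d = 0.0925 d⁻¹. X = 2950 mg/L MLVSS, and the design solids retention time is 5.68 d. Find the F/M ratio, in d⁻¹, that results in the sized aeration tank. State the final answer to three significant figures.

Steady-state biomass mass balance: V·X·(1 + k_d·θ_c) = Y·Q·(S₀ − S)·θ_c, so V = 0.634 × 1890 × (860 − 20.0) × 5.68 / [2950 × (1 + 0.0925 × 5.68)] = 5.72×10^6 / 4500 = 1270 m³.
Food-to-microorganism ratio F/M = Q S₀ / (V X) = 1890 × 860 / (1270 × 2950) = 0.4337 d⁻¹.

F/M ≈ 0.434 d⁻¹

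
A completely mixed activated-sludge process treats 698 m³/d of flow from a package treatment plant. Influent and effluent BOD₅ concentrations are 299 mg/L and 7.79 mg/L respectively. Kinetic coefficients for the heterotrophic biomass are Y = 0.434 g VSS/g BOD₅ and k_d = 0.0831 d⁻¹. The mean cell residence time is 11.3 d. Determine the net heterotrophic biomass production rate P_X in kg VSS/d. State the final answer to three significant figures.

P_X ≈ 45.5 kg VSS/d

Observed yield with endogenous decay: Y_obs = Y / (1 + k_d·θ_c) = 0.434 / (1 + 0.0831 × 11.3) = 0.434 / 1.939 = 0.2238 g VSS/g BOD₅.
Substrate removed = Q·(S₀ − S) = 698 m³/d × (299 − 7.79) g/m³ = 2.03×10^5 g/d = 203.3 kg/d.
P_X = Y_obs · Q(S₀ − S) = 0.2238 × 203.3 = 45.50 kg VSS/d.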